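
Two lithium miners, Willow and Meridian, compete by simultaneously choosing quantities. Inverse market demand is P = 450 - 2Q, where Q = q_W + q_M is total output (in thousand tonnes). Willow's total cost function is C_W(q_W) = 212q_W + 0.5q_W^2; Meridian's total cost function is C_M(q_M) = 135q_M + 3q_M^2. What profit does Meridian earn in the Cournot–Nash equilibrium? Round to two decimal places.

2853.97

Willow's profit: π_W = (450 - 2Q)q_W - (212q_W + (1/2)q_W²). Setting ∂π_W/∂q_W = 0: 238 - 5q_W - 2(q_M) = 0.
Meridian's profit: π_M = (450 - 2Q)q_M - (135q_M + 3q_M²). Setting ∂π_M/∂q_M = 0: 315 - 10q_M - 2(q_W) = 0.
So q_W = (238 - 2q_M)/5 and q_M = (315 - 2q_W)/10.
Substituting one into the other gives q_W = 875/23 and q_M = 1099/46.
Price P = 450 - 2·61.9348 = 326.1304.
Meridian's profit: 326.1304·(1099/46) - 135·(1099/46) - 3(1099/46)² = 2853.9721.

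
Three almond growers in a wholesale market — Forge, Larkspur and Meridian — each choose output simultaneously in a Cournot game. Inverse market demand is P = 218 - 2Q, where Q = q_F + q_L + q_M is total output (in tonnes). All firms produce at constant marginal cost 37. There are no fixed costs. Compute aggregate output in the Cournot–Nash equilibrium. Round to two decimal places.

A representative firm's profit is π_i = q_i(218 - 2Q) - 37q_i.
Setting ∂π_i/∂q_i = 0 with rivals' quantities fixed: 181 - 4q_i - 2·Σ_{j≠i} q_j = 0.
By symmetry each firm produces the same amount; substituting Σ_{j≠i} q_j = 2q_i yields q_i = 181/8.
Total output Q = 181/8 + 181/8 + 181/8 = 543/8.

67.88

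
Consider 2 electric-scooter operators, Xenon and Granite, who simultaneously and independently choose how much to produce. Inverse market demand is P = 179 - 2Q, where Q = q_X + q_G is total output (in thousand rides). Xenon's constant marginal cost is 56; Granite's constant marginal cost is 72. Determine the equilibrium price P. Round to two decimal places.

Xenon's profit: π_X = (179 - 2Q)q_X - (56q_X). Setting ∂π_X/∂q_X = 0: 123 - 4q_X - 2(q_G) = 0.
Granite's profit: π_G = (179 - 2Q)q_G - (72q_G). Setting ∂π_G/∂q_G = 0: 107 - 4q_G - 2(q_X) = 0.
So q_X = (123 - 2q_G)/4 and q_G = (107 - 2q_X)/4.
Solving the pair: q_X = 139/6, q_G = 91/6.
Total output Q = 115/3, so price P = 179 - 2·(115/3) = 307/3.

102.33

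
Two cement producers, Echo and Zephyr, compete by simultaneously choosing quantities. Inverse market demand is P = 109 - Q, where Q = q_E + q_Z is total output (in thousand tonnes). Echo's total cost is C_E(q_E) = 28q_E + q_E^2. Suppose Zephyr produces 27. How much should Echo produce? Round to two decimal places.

13.50

With the rival's output fixed at 27, Echo's profit is π_E = (109 - 27 - q_E)q_E - (28q_E + q_E²) = (82 - q_E)q_E - (28q_E + q_E²).
∂π_E/∂q_E = 54 - 4q_E = 0, so q_E = 27/2.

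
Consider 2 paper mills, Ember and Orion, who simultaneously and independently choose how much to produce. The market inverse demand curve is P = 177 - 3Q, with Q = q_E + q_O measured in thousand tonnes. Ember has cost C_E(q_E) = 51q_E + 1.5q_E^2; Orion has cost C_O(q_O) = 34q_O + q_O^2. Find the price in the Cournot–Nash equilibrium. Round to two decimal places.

Ember's profit: π_E = (177 - 3Q)q_E - (51q_E + (3/2)q_E²). Setting ∂π_E/∂q_E = 0: 126 - 9q_E - 3(q_O) = 0.
Orion's profit: π_O = (177 - 3Q)q_O - (34q_O + q_O²). Setting ∂π_O/∂q_O = 0: 143 - 8q_O - 3(q_E) = 0.
Rearranging gives the reaction functions q_E = (126 - 3q_O)/9 and q_O = (143 - 3q_E)/8.
Substituting one into the other gives q_E = 193/21 and q_O = 101/7.
Total output Q = 496/21, so price P = 177 - 3·(496/21) = 743/7.

106.14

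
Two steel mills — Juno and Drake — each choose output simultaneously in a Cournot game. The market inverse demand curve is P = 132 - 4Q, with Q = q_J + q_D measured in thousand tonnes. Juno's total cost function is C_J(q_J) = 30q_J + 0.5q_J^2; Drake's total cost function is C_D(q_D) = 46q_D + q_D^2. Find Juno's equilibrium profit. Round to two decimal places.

Juno's profit: π_J = (132 - 4Q)q_J - (30q_J + (1/2)q_J²). Setting ∂π_J/∂q_J = 0: 102 - 9q_J - 4(q_D) = 0.
Drake's profit: π_D = (132 - 4Q)q_D - (46q_D + q_D²). Setting ∂π_D/∂q_D = 0: 86 - 10q_D - 4(q_J) = 0.
Best responses: q_J = (102 - 4q_D)/9, q_D = (86 - 4q_J)/10.
Solving the pair: q_J = 338/37, q_D = 183/37.
Price P = 132 - 4·(521/37) = 75.6757.
Juno's profit: 75.6757·(338/37) - 30·(338/37) - (1/2)(338/37)² = 375.5281.

375.53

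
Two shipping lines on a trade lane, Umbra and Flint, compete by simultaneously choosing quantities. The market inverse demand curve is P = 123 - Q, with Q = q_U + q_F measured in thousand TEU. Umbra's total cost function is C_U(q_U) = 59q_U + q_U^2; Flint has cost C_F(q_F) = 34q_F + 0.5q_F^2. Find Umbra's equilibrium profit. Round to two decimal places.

Umbra's profit: π_U = (123 - Q)q_U - (59q_U + q_U²). Setting ∂π_U/∂q_U = 0: 64 - 4q_U - (q_F) = 0.
Flint's profit: π_F = (123 - Q)q_F - (34q_F + (1/2)q_F²). Setting ∂π_F/∂q_F = 0: 89 - 3q_F - (q_U) = 0.
So q_U = (64 - q_F)/4 and q_F = (89 - q_U)/3.
Solving the pair: q_U = 103/11, q_F = 292/11.
Price P = 123 - 395/11 = 958/11.
Umbra's profit: (958/11)·(103/11) - 59·(103/11) - (103/11)² = 175.3554.

175.36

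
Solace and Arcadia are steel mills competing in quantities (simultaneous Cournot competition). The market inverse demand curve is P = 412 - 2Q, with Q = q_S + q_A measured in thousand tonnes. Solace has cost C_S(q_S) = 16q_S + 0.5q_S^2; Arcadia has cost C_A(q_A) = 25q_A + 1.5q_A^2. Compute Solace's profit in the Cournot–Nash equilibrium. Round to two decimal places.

Solace's profit: π_S = (412 - 2Q)q_S - (16q_S + (1/2)q_S²). Setting ∂π_S/∂q_S = 0: 396 - 5q_S - 2(q_A) = 0.
Arcadia's profit: π_A = (412 - 2Q)q_A - (25q_A + (3/2)q_A²). Setting ∂π_A/∂q_A = 0: 387 - 7q_A - 2(q_S) = 0.
Rearranging gives the reaction functions q_S = (396 - 2q_A)/5 and q_A = (387 - 2q_S)/7.
Solving the pair: q_S = 1998/31, q_A = 1143/31.
Price P = 412 - 2·101.3226 = 209.3548.
Solace's profit: 209.3548·(1998/31) - 16·(1998/31) - (1/2)(1998/31)² = 10385.0260.

10385.03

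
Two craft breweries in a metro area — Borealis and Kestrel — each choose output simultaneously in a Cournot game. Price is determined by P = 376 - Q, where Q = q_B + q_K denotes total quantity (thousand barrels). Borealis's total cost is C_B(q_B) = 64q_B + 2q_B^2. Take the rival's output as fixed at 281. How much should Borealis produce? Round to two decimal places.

With the rival's output fixed at 281, Borealis's profit is π_B = (376 - 281 - q_B)q_B - (64q_B + 2q_B²) = (95 - q_B)q_B - (64q_B + 2q_B²).
∂π_B/∂q_B = 31 - 6q_B = 0, so q_B = 31/6.

5.17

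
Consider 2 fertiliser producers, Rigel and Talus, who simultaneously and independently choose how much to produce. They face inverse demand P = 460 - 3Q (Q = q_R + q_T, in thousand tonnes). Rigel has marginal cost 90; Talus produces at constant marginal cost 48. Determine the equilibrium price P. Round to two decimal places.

Rigel's profit: π_R = (460 - 3Q)q_R - (90q_R). Setting ∂π_R/∂q_R = 0: 370 - 6q_R - 3(q_T) = 0.
Talus's first-order condition: 412 - 6q_T - 3(q_R) = 0.
Best responses: q_R = (370 - 3q_T)/6, q_T = (412 - 3q_R)/6.
Substituting one into the other gives q_R = 328/9 and q_T = 454/9.
Total output Q = 782/9, so price P = 460 - 3·(782/9) = 598/3.

199.33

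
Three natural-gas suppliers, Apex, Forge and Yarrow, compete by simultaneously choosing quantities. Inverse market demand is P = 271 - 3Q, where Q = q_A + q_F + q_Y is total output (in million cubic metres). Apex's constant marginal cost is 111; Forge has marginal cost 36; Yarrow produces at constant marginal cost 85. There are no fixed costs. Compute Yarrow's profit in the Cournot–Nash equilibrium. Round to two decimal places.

Apex's profit: π_A = (271 - 3Q)q_A - (111q_A). Setting ∂π_A/∂q_A = 0: 160 - 6q_A - 3(q_F + q_Y) = 0.
Forge's first-order condition: 235 - 6q_F - 3(q_A + q_Y) = 0.
Yarrow's first-order condition: 186 - 6q_Y - 3(q_A + q_F) = 0.
Adding the 3 conditions: 581 − 6Q − 6Q = 0, i.e. Q = 581/12.
Back-substituting: q_A = (160 − 581/4)/3 = 59/12, q_F = (235 − 581/4)/3 = 359/12, q_Y = (186 − 581/4)/3 = 163/12.
Price P = 271 - 3·(581/12) = 503/4.
Yarrow's profit: (503/4 - 85)·(163/12) = 553.5208.

553.52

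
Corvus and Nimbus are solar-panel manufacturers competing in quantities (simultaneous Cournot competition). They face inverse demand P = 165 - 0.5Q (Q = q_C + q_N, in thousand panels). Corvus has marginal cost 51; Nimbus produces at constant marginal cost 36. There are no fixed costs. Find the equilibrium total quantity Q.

162

Corvus's profit: π_C = (165 - 0.5Q)q_C - (51q_C). Setting ∂π_C/∂q_C = 0: 114 - q_C - (1/2)(q_N) = 0.
Nimbus's profit: π_N = (165 - 0.5Q)q_N - (36q_N). Setting ∂π_N/∂q_N = 0: 129 - q_N - (1/2)(q_C) = 0.
Best responses: q_C = (114 - (1/2)q_N), q_N = (129 - (1/2)q_C).
Solving the pair: q_C = 66, q_N = 96.
Total output Q = 66 + 96 = 162.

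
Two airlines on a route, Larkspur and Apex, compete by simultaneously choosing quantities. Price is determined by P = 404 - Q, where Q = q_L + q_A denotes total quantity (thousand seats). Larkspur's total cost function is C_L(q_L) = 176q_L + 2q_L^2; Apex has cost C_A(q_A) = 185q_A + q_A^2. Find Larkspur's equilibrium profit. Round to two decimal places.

2723.53

Larkspur's profit: π_L = (404 - Q)q_L - (176q_L + 2q_L²). Setting ∂π_L/∂q_L = 0: 228 - 6q_L - (q_A) = 0.
Apex's first-order condition: 219 - 4q_A - (q_L) = 0.
So q_L = (228 - q_A)/6 and q_A = (219 - q_L)/4.
Substituting one into the other gives q_L = 693/23 and q_A = 1086/23.
Price P = 404 - 1779/23 = 326.6522.
Larkspur's profit: 326.6522·(693/23) - 176·(693/23) - 2(693/23)² = 2723.5293.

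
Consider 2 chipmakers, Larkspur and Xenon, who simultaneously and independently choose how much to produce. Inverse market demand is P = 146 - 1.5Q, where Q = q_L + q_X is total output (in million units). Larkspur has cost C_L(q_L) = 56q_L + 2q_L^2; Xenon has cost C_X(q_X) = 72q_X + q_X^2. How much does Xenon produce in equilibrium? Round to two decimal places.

11.69

Larkspur's profit: π_L = (146 - 1.5Q)q_L - (56q_L + 2q_L²). Setting ∂π_L/∂q_L = 0: 90 - 7q_L - (3/2)(q_X) = 0.
Xenon's first-order condition: 74 - 5q_X - (3/2)(q_L) = 0.
Best responses: q_L = (90 - (3/2)q_X)/7, q_X = (74 - (3/2)q_L)/5.
Substituting one into the other gives q_L = 1356/131 and q_X = 1532/131.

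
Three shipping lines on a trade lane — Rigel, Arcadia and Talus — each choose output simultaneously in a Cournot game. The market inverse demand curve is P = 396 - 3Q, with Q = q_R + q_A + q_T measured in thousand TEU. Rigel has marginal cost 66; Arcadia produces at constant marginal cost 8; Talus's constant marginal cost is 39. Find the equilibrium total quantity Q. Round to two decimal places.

Rigel's profit: π_R = (396 - 3Q)q_R - (66q_R). Setting ∂π_R/∂q_R = 0: 330 - 6q_R - 3(q_A + q_T) = 0.
Arcadia's first-order condition: 388 - 6q_A - 3(q_R + q_T) = 0.
Talus's first-order condition: 357 - 6q_T - 3(q_R + q_A) = 0.
Adding the 3 conditions: 1075 − 6Q − 6Q = 0, i.e. Q = 1075/12.
Back-substituting: q_R = (330 − 1075/4)/3 = 245/12, q_A = (388 − 1075/4)/3 = 159/4, q_T = (357 − 1075/4)/3 = 353/12.
Total output Q = 245/12 + 159/4 + 353/12 = 1075/12.

89.58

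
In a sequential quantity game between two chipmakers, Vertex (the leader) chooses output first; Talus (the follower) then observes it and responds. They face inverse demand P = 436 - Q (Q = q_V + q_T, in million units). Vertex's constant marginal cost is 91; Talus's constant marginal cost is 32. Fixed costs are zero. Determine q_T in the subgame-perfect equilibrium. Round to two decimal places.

Solve by backward induction. Given q_V, the follower Talus maximises π_T = (436 - q_V - q_T)q_T - 32q_T.
∂π_T/∂q_T = 404 - q_V - 2q_T = 0 gives the reaction function q_T = (404 - q_V)/2.
Vertex substitutes q_T(q_V) into its own profit: π_V = q_V(436 - q_V - (404 - q_V)/2) - 91q_V = (234 - (1/2)q_V)q_V - 91q_V.
The leader's first-order condition 143 - q_V = 0 yields q_V = 143.
Then q_T = (404 - 143)/2 = 261/2.

130.50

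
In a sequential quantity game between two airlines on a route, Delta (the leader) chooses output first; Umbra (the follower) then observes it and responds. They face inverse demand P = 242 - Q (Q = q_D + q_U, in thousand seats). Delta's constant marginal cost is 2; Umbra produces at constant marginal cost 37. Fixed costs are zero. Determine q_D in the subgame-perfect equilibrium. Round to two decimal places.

137.50

Solve by backward induction. Given q_D, the follower Umbra maximises π_U = (242 - q_D - q_U)q_U - 37q_U.
∂π_U/∂q_U = 205 - q_D - 2q_U = 0 gives the reaction function q_U = (205 - q_D)/2.
Delta substitutes q_U(q_D) into its own profit: π_D = q_D(242 - q_D - (205 - q_D)/2) - 2q_D = (279/2 - (1/2)q_D)q_D - 2q_D.
Leader FOC: 275/2 - q_D = 0, so q_D = 275/2.
Then q_U = (205 - 275/2)/2 = 135/4.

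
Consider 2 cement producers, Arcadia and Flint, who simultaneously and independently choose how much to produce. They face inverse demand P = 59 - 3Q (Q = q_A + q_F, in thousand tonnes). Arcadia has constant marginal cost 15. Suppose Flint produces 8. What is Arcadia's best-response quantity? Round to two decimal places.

3.33

With the rival's output fixed at 8, Arcadia's profit is π_A = (59 - 3·8 - 3q_A)q_A - (15q_A) = (35 - 3q_A)q_A - (15q_A).
∂π_A/∂q_A = 20 - 6q_A = 0, so q_A = 10/3.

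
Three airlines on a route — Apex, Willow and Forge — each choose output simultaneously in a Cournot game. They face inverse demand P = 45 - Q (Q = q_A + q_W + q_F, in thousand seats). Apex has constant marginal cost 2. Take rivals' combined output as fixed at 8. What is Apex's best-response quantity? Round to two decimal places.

With rivals' combined output fixed at 8, Apex's profit is π_A = (45 - 8 - q_A)q_A - (2q_A) = (37 - q_A)q_A - (2q_A).
∂π_A/∂q_A = 35 - 2q_A = 0, so q_A = 35/2.

17.50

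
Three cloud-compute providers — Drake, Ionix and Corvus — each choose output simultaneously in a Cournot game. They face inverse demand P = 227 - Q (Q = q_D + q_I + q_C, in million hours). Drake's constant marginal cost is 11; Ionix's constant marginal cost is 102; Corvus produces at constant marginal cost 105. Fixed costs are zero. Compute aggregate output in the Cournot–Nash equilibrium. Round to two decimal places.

115.75

Drake's profit: π_D = (227 - Q)q_D - (11q_D). Setting ∂π_D/∂q_D = 0: 216 - 2q_D - (q_I + q_C) = 0.
Ionix's profit: π_I = (227 - Q)q_I - (102q_I). Setting ∂π_I/∂q_I = 0: 125 - 2q_I - (q_D + q_C) = 0.
Corvus's profit: π_C = (227 - Q)q_C - (105q_C). Setting ∂π_C/∂q_C = 0: 122 - 2q_C - (q_D + q_I) = 0.
Adding the 3 conditions: 463 − 2Q − 2Q = 0, i.e. Q = 463/4.
Back-substituting: q_D = (216 − 463/4) = 401/4, q_I = (125 − 463/4) = 37/4, q_C = (122 − 463/4) = 25/4.
Total output Q = 401/4 + 37/4 + 25/4 = 463/4.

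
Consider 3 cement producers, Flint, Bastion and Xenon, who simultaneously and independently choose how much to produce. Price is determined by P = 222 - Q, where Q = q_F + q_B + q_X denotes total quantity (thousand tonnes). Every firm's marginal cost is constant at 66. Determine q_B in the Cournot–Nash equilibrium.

39

Each firm earns π_i = (222 - Q)q_i - 66q_i.
Setting ∂π_i/∂q_i = 0 with rivals' quantities fixed: 156 - 2q_i - Σ_{j≠i} q_j = 0.
With identical firms every q_j equals q_i, so Σ_{j≠i} q_j = 2q_i and 156 = 4q_i, giving q_i = 39.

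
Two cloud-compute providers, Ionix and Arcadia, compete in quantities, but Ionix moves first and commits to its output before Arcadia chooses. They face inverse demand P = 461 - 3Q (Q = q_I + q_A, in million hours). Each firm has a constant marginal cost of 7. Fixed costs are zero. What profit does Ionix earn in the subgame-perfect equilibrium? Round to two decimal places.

The follower Arcadia best-responds to any q_I: π_A = (461 - 3Q)q_A - 7q_A.
Follower FOC: 454 - 3q_I - 6q_A = 0, so q_A(q_I) = (454 - 3q_I)/6.
The leader anticipates this reaction. Substituting into P = 461 - 3Q gives P = 234 - (3/2)q_I, so π_I = (234 - (3/2)q_I)q_I - 7q_I.
The leader's first-order condition 227 - 3q_I = 0 yields q_I = 227/3.
Then q_A = (454 - 3·(227/3))/6 = 227/6.
Price P = 461 - 3·(227/2) = 241/2.
Ionix's profit: (241/2 - 7)·(227/3) = 8588.1667.

8588.17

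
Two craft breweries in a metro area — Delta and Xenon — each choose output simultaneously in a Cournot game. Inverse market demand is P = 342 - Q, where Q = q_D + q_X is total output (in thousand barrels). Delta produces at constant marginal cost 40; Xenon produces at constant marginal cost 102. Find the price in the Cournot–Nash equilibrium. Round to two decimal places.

161.33

Delta's profit: π_D = (342 - Q)q_D - (40q_D). Setting ∂π_D/∂q_D = 0: 302 - 2q_D - (q_X) = 0.
Xenon's first-order condition: 240 - 2q_X - (q_D) = 0.
Best responses: q_D = (302 - q_X)/2, q_X = (240 - q_D)/2.
Solving the pair: q_D = 364/3, q_X = 178/3.
Total output Q = 542/3, so price P = 342 - 542/3 = 484/3.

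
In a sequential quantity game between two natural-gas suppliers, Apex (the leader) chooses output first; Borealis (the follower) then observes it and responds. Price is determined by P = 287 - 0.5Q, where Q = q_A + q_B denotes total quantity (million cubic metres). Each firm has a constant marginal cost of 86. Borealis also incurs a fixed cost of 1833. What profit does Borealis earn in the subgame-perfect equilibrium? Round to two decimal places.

The follower Borealis best-responds to any q_A: π_B = (287 - 0.5Q)q_B - 86q_B.
Follower FOC: 201 - (1/2)q_A - q_B = 0, so q_B(q_A) = (201 - (1/2)q_A).
The leader anticipates this reaction. Substituting into P = 287 - 0.5Q gives P = 373/2 - (1/4)q_A, so π_A = (373/2 - (1/4)q_A)q_A - 86q_A.
The leader's first-order condition 201/2 - (1/2)q_A = 0 yields q_A = 201.
Then q_B = (201 - (1/2)·201) = 201/2.
Price P = 287 - (1/2)·(603/2) = 545/4.
Borealis's profit: (545/4 - 86)·(201/2) - 1833 = 3217.1250.

3217.13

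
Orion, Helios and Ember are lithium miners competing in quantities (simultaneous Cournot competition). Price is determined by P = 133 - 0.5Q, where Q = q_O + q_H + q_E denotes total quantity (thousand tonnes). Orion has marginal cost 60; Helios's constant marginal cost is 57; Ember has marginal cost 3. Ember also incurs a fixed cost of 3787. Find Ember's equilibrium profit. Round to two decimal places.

3473.13

Orion's profit: π_O = (133 - 0.5Q)q_O - (60q_O). Setting ∂π_O/∂q_O = 0: 73 - q_O - (1/2)(q_H + q_E) = 0.
Helios's profit: π_H = (133 - 0.5Q)q_H - (57q_H). Setting ∂π_H/∂q_H = 0: 76 - q_H - (1/2)(q_O + q_E) = 0.
Ember's profit: π_E = (133 - 0.5Q)q_E - (3q_E). Setting ∂π_E/∂q_E = 0: 130 - q_E - (1/2)(q_O + q_H) = 0.
Summing all 3 equations gives 279 − 2Q = 0, hence Q = 279/2.
Back-substituting: q_O = (73 − 279/4)/(1/2) = 13/2, q_H = (76 − 279/4)/(1/2) = 25/2, q_E = (130 − 279/4)/(1/2) = 241/2.
Price P = 133 - (1/2)·(279/2) = 253/4.
Ember's profit: (253/4 - 3)·(241/2) - 3787 = 3473.1250.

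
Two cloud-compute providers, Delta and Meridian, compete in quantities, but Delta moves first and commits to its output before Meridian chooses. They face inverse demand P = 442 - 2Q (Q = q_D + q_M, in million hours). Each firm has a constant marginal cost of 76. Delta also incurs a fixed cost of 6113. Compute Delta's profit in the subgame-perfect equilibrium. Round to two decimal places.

Solve by backward induction. Given q_D, the follower Meridian maximises π_M = (442 - 2q_D - 2q_M)q_M - 76q_M.
∂π_M/∂q_M = 366 - 2q_D - 4q_M = 0 gives the reaction function q_M = (366 - 2q_D)/4.
Delta substitutes q_M(q_D) into its own profit: π_D = q_D(442 - 2q_D - (366 - 2q_D)/2) - 76q_D = (259 - q_D)q_D - 76q_D.
Leader FOC: 183 - 2q_D = 0, so q_D = 183/2.
Then q_M = (366 - 2·(183/2))/4 = 183/4.
Price P = 442 - 2·(549/4) = 335/2.
Delta's profit: (335/2 - 76)·(183/2) - 6113 = 2259.2500.

2259.25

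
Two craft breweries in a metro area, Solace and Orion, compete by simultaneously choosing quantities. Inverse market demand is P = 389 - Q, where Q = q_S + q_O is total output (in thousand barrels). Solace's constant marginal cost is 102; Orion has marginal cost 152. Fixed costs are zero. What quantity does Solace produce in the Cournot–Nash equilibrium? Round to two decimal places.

112.33

Solace's profit: π_S = (389 - Q)q_S - (102q_S). Setting ∂π_S/∂q_S = 0: 287 - 2q_S - (q_O) = 0.
Orion's first-order condition: 237 - 2q_O - (q_S) = 0.
Best responses: q_S = (287 - q_O)/2, q_O = (237 - q_S)/2.
Solving the pair: q_S = 337/3, q_O = 187/3.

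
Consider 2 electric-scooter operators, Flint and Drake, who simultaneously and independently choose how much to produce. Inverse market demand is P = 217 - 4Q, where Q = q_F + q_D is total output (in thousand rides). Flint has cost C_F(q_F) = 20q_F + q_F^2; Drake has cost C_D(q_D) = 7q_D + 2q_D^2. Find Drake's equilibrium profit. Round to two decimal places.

954.89

Flint's profit: π_F = (217 - 4Q)q_F - (20q_F + q_F²). Setting ∂π_F/∂q_F = 0: 197 - 10q_F - 4(q_D) = 0.
Drake's profit: π_D = (217 - 4Q)q_D - (7q_D + 2q_D²). Setting ∂π_D/∂q_D = 0: 210 - 12q_D - 4(q_F) = 0.
So q_F = (197 - 4q_D)/10 and q_D = (210 - 4q_F)/12.
Substituting one into the other gives q_F = 381/26 and q_D = 164/13.
Price P = 217 - 4·(709/26) = 1403/13.
Drake's profit: (1403/13)·(164/13) - 7·(164/13) - 2(164/13)² = 954.8876.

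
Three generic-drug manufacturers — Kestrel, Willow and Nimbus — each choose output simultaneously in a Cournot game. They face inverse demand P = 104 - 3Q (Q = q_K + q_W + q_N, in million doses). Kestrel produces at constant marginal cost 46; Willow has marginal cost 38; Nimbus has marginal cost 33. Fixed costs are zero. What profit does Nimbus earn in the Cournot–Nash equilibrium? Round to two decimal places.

165.02

Kestrel's profit: π_K = (104 - 3Q)q_K - (46q_K). Setting ∂π_K/∂q_K = 0: 58 - 6q_K - 3(q_W + q_N) = 0.
Willow's first-order condition: 66 - 6q_W - 3(q_K + q_N) = 0.
Nimbus's first-order condition: 71 - 6q_N - 3(q_K + q_W) = 0.
Adding the 3 first-order conditions: 195 − 12Q = 0, so Q = 65/4.
Back-substituting: q_K = (58 − 195/4)/3 = 37/12, q_W = (66 − 195/4)/3 = 23/4, q_N = (71 − 195/4)/3 = 89/12.
Price P = 104 - 3·(65/4) = 221/4.
Nimbus's profit: (221/4 - 33)·(89/12) = 165.0208.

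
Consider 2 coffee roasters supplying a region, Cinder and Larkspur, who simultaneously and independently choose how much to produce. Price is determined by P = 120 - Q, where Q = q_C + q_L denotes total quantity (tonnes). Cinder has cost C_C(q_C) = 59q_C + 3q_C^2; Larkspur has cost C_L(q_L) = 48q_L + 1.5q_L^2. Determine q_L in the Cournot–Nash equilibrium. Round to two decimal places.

13.21

Cinder's profit: π_C = (120 - Q)q_C - (59q_C + 3q_C²). Setting ∂π_C/∂q_C = 0: 61 - 8q_C - (q_L) = 0.
Larkspur's profit: π_L = (120 - Q)q_L - (48q_L + (3/2)q_L²). Setting ∂π_L/∂q_L = 0: 72 - 5q_L - (q_C) = 0.
So q_C = (61 - q_L)/8 and q_L = (72 - q_C)/5.
Solving the pair: q_C = 233/39, q_L = 515/39.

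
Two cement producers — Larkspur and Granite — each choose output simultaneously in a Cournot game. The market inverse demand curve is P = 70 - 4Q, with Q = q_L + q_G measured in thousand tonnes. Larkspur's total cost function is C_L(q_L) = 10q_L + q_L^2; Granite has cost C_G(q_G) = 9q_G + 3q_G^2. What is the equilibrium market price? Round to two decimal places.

38.84

Larkspur's profit: π_L = (70 - 4Q)q_L - (10q_L + q_L²). Setting ∂π_L/∂q_L = 0: 60 - 10q_L - 4(q_G) = 0.
Granite's first-order condition: 61 - 14q_G - 4(q_L) = 0.
So q_L = (60 - 4q_G)/10 and q_G = (61 - 4q_L)/14.
Substituting one into the other gives q_L = 149/31 and q_G = 185/62.
Total output Q = 483/62, so price P = 70 - 4·(483/62) = 1204/31.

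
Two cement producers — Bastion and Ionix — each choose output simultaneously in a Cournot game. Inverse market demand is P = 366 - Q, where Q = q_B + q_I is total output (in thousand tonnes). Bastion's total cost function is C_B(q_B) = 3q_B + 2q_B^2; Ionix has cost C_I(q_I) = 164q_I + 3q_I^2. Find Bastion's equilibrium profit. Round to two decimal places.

Bastion's profit: π_B = (366 - Q)q_B - (3q_B + 2q_B²). Setting ∂π_B/∂q_B = 0: 363 - 6q_B - (q_I) = 0.
Ionix's profit: π_I = (366 - Q)q_I - (164q_I + 3q_I²). Setting ∂π_I/∂q_I = 0: 202 - 8q_I - (q_B) = 0.
Rearranging gives the reaction functions q_B = (363 - q_I)/6 and q_I = (202 - q_B)/8.
Solving the pair: q_B = 57.4894, q_I = 849/47.
Price P = 366 - 75.5532 = 290.4468.
Bastion's profit: 290.4468·57.4894 - 3·57.4894 - 2·57.4894² = 9915.0801.

9915.08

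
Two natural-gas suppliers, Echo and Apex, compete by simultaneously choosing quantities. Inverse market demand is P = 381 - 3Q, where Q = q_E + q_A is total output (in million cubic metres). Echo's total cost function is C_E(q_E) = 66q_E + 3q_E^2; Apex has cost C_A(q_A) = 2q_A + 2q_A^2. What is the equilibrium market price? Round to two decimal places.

229.22

Echo's profit: π_E = (381 - 3Q)q_E - (66q_E + 3q_E²). Setting ∂π_E/∂q_E = 0: 315 - 12q_E - 3(q_A) = 0.
Apex's first-order condition: 379 - 10q_A - 3(q_E) = 0.
Best responses: q_E = (315 - 3q_A)/12, q_A = (379 - 3q_E)/10.
Solving the pair: q_E = 671/37, q_A = 1201/37.
Total output Q = 1872/37, so price P = 381 - 3·(1872/37) = 229.2162.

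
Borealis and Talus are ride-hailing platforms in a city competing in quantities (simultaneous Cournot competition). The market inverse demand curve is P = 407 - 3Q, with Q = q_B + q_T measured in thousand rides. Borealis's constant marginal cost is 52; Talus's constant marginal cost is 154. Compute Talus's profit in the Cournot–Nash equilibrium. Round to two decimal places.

Borealis's profit: π_B = (407 - 3Q)q_B - (52q_B). Setting ∂π_B/∂q_B = 0: 355 - 6q_B - 3(q_T) = 0.
Talus's first-order condition: 253 - 6q_T - 3(q_B) = 0.
Rearranging gives the reaction functions q_B = (355 - 3q_T)/6 and q_T = (253 - 3q_B)/6.
Substituting one into the other gives q_B = 457/9 and q_T = 151/9.
Price P = 407 - 3·(608/9) = 613/3.
Talus's profit: (613/3 - 154)·(151/9) = 844.4815.

844.48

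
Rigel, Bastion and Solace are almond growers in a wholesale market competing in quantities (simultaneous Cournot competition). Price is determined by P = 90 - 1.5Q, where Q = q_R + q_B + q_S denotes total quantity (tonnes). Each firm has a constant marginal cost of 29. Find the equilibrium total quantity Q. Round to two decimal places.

Each firm earns π_i = (90 - 1.5Q)q_i - 29q_i.
Setting ∂π_i/∂q_i = 0 with rivals' quantities fixed: 61 - 3q_i - (3/2)·Σ_{j≠i} q_j = 0.
With identical firms every q_j equals q_i, so Σ_{j≠i} q_j = 2q_i and 61 = 6q_i, giving q_i = 61/6.
Total output Q = 61/6 + 61/6 + 61/6 = 61/2.

30.50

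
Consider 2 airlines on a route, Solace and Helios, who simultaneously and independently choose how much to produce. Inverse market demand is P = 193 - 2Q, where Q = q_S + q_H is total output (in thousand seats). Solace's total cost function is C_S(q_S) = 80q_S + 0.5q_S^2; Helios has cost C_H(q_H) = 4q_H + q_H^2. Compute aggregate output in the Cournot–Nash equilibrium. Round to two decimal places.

39.19

Solace's profit: π_S = (193 - 2Q)q_S - (80q_S + (1/2)q_S²). Setting ∂π_S/∂q_S = 0: 113 - 5q_S - 2(q_H) = 0.
Helios's profit: π_H = (193 - 2Q)q_H - (4q_H + q_H²). Setting ∂π_H/∂q_H = 0: 189 - 6q_H - 2(q_S) = 0.
Best responses: q_S = (113 - 2q_H)/5, q_H = (189 - 2q_S)/6.
Substituting one into the other gives q_S = 150/13 and q_H = 719/26.
Total output Q = 150/13 + 719/26 = 1019/26.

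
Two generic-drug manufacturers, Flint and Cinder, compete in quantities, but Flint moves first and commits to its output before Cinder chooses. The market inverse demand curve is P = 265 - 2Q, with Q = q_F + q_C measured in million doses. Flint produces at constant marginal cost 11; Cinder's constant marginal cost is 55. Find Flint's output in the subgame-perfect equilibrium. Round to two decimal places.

74.50

Solve by backward induction. Given q_F, the follower Cinder maximises π_C = (265 - 2q_F - 2q_C)q_C - 55q_C.
Follower FOC: 210 - 2q_F - 4q_C = 0, so q_C(q_F) = (210 - 2q_F)/4.
The leader anticipates this reaction. Substituting into P = 265 - 2Q gives P = 160 - q_F, so π_F = (160 - q_F)q_F - 11q_F.
The leader's first-order condition 149 - 2q_F = 0 yields q_F = 149/2.
Then q_C = (210 - 2·(149/2))/4 = 61/4.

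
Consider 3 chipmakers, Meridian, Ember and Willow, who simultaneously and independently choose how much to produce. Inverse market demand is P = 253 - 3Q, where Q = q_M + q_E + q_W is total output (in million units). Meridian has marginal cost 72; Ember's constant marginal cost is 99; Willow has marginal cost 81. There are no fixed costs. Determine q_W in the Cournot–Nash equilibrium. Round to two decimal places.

15.08

Meridian's profit: π_M = (253 - 3Q)q_M - (72q_M). Setting ∂π_M/∂q_M = 0: 181 - 6q_M - 3(q_E + q_W) = 0.
Ember's profit: π_E = (253 - 3Q)q_E - (99q_E). Setting ∂π_E/∂q_E = 0: 154 - 6q_E - 3(q_M + q_W) = 0.
Willow's profit: π_W = (253 - 3Q)q_W - (81q_W). Setting ∂π_W/∂q_W = 0: 172 - 6q_W - 3(q_M + q_E) = 0.
Summing all 3 equations gives 507 − 12Q = 0, hence Q = 169/4.
Back-substituting: q_M = (181 − 507/4)/3 = 217/12, q_E = (154 − 507/4)/3 = 109/12, q_W = (172 − 507/4)/3 = 181/12.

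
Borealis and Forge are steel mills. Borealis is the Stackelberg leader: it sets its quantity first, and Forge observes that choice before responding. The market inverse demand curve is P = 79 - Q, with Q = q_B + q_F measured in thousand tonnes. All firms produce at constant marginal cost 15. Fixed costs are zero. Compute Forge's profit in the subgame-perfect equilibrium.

The follower Forge best-responds to any q_B: π_F = (79 - Q)q_F - 15q_F.
∂π_F/∂q_F = 64 - q_B - 2q_F = 0 gives the reaction function q_F = (64 - q_B)/2.
The leader anticipates this reaction. Substituting into P = 79 - Q gives P = 47 - (1/2)q_B, so π_B = (47 - (1/2)q_B)q_B - 15q_B.
Maximising: ∂π_B/∂q_B = 32 - q_B = 0, giving q_B = 32.
Then q_F = (64 - 32)/2 = 16.
Price P = 79 - 48 = 31.
Forge's profit: (31 - 15)·16 = 256.

256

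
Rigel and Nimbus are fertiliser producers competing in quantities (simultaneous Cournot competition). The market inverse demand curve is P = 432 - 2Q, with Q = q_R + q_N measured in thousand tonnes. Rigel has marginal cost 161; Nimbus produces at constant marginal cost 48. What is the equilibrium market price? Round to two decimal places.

Rigel's profit: π_R = (432 - 2Q)q_R - (161q_R). Setting ∂π_R/∂q_R = 0: 271 - 4q_R - 2(q_N) = 0.
Nimbus's first-order condition: 384 - 4q_N - 2(q_R) = 0.
Rearranging gives the reaction functions q_R = (271 - 2q_N)/4 and q_N = (384 - 2q_R)/4.
Substituting one into the other gives q_R = 79/3 and q_N = 497/6.
Total output Q = 655/6, so price P = 432 - 2·(655/6) = 641/3.

213.67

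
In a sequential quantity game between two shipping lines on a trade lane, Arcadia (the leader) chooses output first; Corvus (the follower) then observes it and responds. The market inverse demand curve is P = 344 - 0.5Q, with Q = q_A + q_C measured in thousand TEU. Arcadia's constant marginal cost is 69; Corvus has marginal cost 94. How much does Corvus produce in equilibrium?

100

The follower Corvus best-responds to any q_A: π_C = (344 - 0.5Q)q_C - 94q_C.
Setting the follower's marginal profit to zero, 250 - (1/2)q_A - q_C = 0, i.e. q_C = (250 - (1/2)q_A).
The leader anticipates this reaction. Substituting into P = 344 - 0.5Q gives P = 219 - (1/4)q_A, so π_A = (219 - (1/4)q_A)q_A - 69q_A.
Leader FOC: 150 - (1/2)q_A = 0, so q_A = 300.
Then q_C = (250 - (1/2)·300) = 100.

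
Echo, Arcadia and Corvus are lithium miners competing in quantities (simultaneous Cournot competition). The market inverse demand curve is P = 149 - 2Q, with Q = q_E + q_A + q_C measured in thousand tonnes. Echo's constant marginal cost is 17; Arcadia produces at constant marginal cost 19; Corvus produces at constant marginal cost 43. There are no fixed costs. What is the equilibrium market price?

57

Echo's profit: π_E = (149 - 2Q)q_E - (17q_E). Setting ∂π_E/∂q_E = 0: 132 - 4q_E - 2(q_A + q_C) = 0.
Arcadia's profit: π_A = (149 - 2Q)q_A - (19q_A). Setting ∂π_A/∂q_A = 0: 130 - 4q_A - 2(q_E + q_C) = 0.
Corvus's first-order condition: 106 - 4q_C - 2(q_E + q_A) = 0.
Adding the 3 first-order conditions: 368 − 8Q = 0, so Q = 46.
Back-substituting: q_E = (132 − 92)/2 = 20, q_A = (130 − 92)/2 = 19, q_C = (106 − 92)/2 = 7.
Total output Q = 46, so price P = 149 - 2·46 = 57.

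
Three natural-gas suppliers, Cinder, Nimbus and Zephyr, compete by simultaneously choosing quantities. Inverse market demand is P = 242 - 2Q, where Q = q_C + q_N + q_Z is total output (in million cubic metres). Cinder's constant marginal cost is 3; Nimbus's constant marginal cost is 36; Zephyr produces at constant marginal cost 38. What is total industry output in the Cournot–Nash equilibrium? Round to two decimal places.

Cinder's profit: π_C = (242 - 2Q)q_C - (3q_C). Setting ∂π_C/∂q_C = 0: 239 - 4q_C - 2(q_N + q_Z) = 0.
Nimbus's profit: π_N = (242 - 2Q)q_N - (36q_N). Setting ∂π_N/∂q_N = 0: 206 - 4q_N - 2(q_C + q_Z) = 0.
Zephyr's first-order condition: 204 - 4q_Z - 2(q_C + q_N) = 0.
Summing all 3 equations gives 649 − 8Q = 0, hence Q = 649/8.
Back-substituting: q_C = (239 − 649/4)/2 = 307/8, q_N = (206 − 649/4)/2 = 175/8, q_Z = (204 − 649/4)/2 = 167/8.
Total output Q = 307/8 + 175/8 + 167/8 = 649/8.

81.13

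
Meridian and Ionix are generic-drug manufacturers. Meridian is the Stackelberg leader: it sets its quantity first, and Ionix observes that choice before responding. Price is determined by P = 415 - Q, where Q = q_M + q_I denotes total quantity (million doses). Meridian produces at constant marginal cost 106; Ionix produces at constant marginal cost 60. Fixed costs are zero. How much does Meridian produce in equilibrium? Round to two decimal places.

Solve by backward induction. Given q_M, the follower Ionix maximises π_I = (415 - q_M - q_I)q_I - 60q_I.
Setting the follower's marginal profit to zero, 355 - q_M - 2q_I = 0, i.e. q_I = (355 - q_M)/2.
Meridian substitutes q_I(q_M) into its own profit: π_M = q_M(415 - q_M - (355 - q_M)/2) - 106q_M = (475/2 - (1/2)q_M)q_M - 106q_M.
The leader's first-order condition 263/2 - q_M = 0 yields q_M = 263/2.
Then q_I = (355 - 263/2)/2 = 447/4.

131.50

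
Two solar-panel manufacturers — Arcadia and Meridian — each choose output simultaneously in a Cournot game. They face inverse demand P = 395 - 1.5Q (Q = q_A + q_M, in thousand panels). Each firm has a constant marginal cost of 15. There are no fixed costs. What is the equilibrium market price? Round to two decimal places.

A representative firm's profit is π_i = q_i(395 - 1.5Q) - 15q_i.
Setting ∂π_i/∂q_i = 0 with rivals' quantities fixed: 380 - 3q_i - (3/2)q_j = 0.
By symmetry each firm produces the same amount; substituting q_j = q_i yields q_i = 380/(9/2) = 760/9.
Total output Q = 1520/9, so price P = 395 - (3/2)·(1520/9) = 425/3.

141.67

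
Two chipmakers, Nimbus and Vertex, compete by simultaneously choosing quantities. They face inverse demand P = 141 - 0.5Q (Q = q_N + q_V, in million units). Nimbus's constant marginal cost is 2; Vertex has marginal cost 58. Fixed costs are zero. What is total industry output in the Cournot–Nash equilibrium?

Nimbus's profit: π_N = (141 - 0.5Q)q_N - (2q_N). Setting ∂π_N/∂q_N = 0: 139 - q_N - (1/2)(q_V) = 0.
Vertex's first-order condition: 83 - q_V - (1/2)(q_N) = 0.
Rearranging gives the reaction functions q_N = (139 - (1/2)q_V) and q_V = (83 - (1/2)q_N).
Substituting one into the other gives q_N = 130 and q_V = 18.
Total output Q = 130 + 18 = 148.

148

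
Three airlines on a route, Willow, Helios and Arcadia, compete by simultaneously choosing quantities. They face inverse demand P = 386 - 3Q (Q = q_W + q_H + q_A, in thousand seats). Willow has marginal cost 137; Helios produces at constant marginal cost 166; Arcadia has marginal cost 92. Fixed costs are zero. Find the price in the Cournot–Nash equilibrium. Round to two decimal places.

Willow's profit: π_W = (386 - 3Q)q_W - (137q_W). Setting ∂π_W/∂q_W = 0: 249 - 6q_W - 3(q_H + q_A) = 0.
Helios's first-order condition: 220 - 6q_H - 3(q_W + q_A) = 0.
Arcadia's profit: π_A = (386 - 3Q)q_A - (92q_A). Setting ∂π_A/∂q_A = 0: 294 - 6q_A - 3(q_W + q_H) = 0.
Adding the 3 conditions: 763 − 6Q − 6Q = 0, i.e. Q = 763/12.
Back-substituting: q_W = (249 − 763/4)/3 = 233/12, q_H = (220 − 763/4)/3 = 39/4, q_A = (294 − 763/4)/3 = 413/12.
Total output Q = 763/12, so price P = 386 - 3·(763/12) = 781/4.

195.25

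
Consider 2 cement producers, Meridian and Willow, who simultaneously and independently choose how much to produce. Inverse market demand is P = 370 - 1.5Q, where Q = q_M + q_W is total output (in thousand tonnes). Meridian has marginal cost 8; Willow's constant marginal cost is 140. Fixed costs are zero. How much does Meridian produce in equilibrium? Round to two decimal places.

Meridian's profit: π_M = (370 - 1.5Q)q_M - (8q_M). Setting ∂π_M/∂q_M = 0: 362 - 3q_M - (3/2)(q_W) = 0.
Willow's first-order condition: 230 - 3q_W - (3/2)(q_M) = 0.
So q_M = (362 - (3/2)q_W)/3 and q_W = (230 - (3/2)q_M)/3.
Substituting one into the other gives q_M = 988/9 and q_W = 196/9.

109.78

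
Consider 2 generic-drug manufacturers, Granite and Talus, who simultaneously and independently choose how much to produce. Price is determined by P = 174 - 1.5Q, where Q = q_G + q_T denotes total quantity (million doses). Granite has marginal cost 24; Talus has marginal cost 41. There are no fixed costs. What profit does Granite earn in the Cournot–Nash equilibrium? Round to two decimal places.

2065.85

Granite's profit: π_G = (174 - 1.5Q)q_G - (24q_G). Setting ∂π_G/∂q_G = 0: 150 - 3q_G - (3/2)(q_T) = 0.
Talus's first-order condition: 133 - 3q_T - (3/2)(q_G) = 0.
Rearranging gives the reaction functions q_G = (150 - (3/2)q_T)/3 and q_T = (133 - (3/2)q_G)/3.
Solving the pair: q_G = 334/9, q_T = 232/9.
Price P = 174 - (3/2)·(566/9) = 239/3.
Granite's profit: (239/3 - 24)·(334/9) = 2065.8519.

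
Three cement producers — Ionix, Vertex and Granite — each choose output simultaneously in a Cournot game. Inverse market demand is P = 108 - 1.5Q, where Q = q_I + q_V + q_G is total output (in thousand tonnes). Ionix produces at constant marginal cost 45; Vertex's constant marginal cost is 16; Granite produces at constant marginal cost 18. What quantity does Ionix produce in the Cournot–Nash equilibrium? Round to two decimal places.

1.17

Ionix's profit: π_I = (108 - 1.5Q)q_I - (45q_I). Setting ∂π_I/∂q_I = 0: 63 - 3q_I - (3/2)(q_V + q_G) = 0.
Vertex's first-order condition: 92 - 3q_V - (3/2)(q_I + q_G) = 0.
Granite's first-order condition: 90 - 3q_G - (3/2)(q_I + q_V) = 0.
Adding the 3 first-order conditions: 245 − 6Q = 0, so Q = 245/6.
Back-substituting: q_I = (63 − 245/4)/(3/2) = 7/6, q_V = (92 − 245/4)/(3/2) = 41/2, q_G = (90 − 245/4)/(3/2) = 115/6.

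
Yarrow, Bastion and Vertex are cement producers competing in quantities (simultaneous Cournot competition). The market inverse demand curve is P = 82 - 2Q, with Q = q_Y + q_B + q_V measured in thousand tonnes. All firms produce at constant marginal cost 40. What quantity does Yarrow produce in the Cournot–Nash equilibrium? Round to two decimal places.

5.25

A representative firm's profit is π_i = q_i(82 - 2Q) - 40q_i.
Setting ∂π_i/∂q_i = 0 with rivals' quantities fixed: 42 - 4q_i - 2·Σ_{j≠i} q_j = 0.
By symmetry each firm produces the same amount; substituting Σ_{j≠i} q_j = 2q_i yields q_i = 42/8 = 21/4.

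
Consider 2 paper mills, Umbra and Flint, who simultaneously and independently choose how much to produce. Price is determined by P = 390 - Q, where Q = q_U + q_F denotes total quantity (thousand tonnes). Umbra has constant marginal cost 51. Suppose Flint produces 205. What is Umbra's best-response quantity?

67

With the rival's output fixed at 205, Umbra's profit is π_U = (390 - 205 - q_U)q_U - (51q_U) = (185 - q_U)q_U - (51q_U).
∂π_U/∂q_U = 134 - 2q_U = 0, so q_U = 67.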